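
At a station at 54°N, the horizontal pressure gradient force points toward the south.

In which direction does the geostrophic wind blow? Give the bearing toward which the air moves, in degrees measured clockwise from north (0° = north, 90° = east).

270°

The pressure-gradient force points toward the south (bearing 180°).
Geostrophic balance: in the Northern Hemisphere the Coriolis force deflects motion to the right, so the geostrophic wind blows 90° to the right of the pressure-gradient force (low pressure on the left).
Rotating 180° by 90° clockwise gives 270° — the wind blows toward the west.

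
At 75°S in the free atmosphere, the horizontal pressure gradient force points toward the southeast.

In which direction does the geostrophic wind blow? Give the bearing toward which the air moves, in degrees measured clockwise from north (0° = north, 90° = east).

045°

The pressure-gradient force points toward the southeast (bearing 135°).
Geostrophic balance: in the Southern Hemisphere the Coriolis force deflects motion to the left, so the geostrophic wind blows 90° to the left of the pressure-gradient force (low pressure on the right).
Rotating 135° by 90° counterclockwise gives 045° — the wind blows toward the northeast.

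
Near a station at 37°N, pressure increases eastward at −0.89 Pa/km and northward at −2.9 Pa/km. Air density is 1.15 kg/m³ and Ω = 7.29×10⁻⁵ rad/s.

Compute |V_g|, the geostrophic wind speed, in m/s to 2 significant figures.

30 m/s

Coriolis parameter at 37°N:
f = 2Ω sin φ = 2 × 7.29×10⁻⁵ × sin 37° = 8.77×10⁻⁵ s⁻¹
Component geostrophic relations (x east, y north):
u_g = −(1/(fρ)) ∂P/∂y,  v_g = (1/(fρ)) ∂P/∂x
u_g = −(−2.9×10⁻³)/(8.77×10⁻⁵ × 1.15) = 28.7 m/s;  v_g = (−0.89×10⁻³)/(8.77×10⁻⁵ × 1.15) = −8.82 m/s
|V_g| = √(u_g² + v_g²) = 30.1 m/s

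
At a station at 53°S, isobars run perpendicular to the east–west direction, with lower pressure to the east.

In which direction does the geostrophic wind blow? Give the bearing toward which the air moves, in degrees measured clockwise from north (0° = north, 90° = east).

The pressure-gradient force points toward the east (bearing 090°).
Geostrophic balance: in the Southern Hemisphere the Coriolis force deflects motion to the left, so the geostrophic wind blows 90° to the left of the pressure-gradient force (low pressure on the right).
Rotating 090° by 90° counterclockwise gives 000° — the wind blows toward the north.

000°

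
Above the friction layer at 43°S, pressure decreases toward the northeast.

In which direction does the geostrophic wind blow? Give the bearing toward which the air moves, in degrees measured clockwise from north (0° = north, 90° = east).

The pressure-gradient force points toward the northeast (bearing 045°).
Geostrophic balance: in the Southern Hemisphere the Coriolis force deflects motion to the left, so the geostrophic wind blows 90° to the left of the pressure-gradient force (low pressure on the right).
Rotating 045° by 90° counterclockwise gives 315° — the wind blows toward the northwest.

315°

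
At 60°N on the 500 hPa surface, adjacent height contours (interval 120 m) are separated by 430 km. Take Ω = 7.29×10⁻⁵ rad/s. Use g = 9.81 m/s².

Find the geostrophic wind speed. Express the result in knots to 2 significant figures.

42 knots

Coriolis parameter at 60°N:
f = 2Ω sin φ = 2 × 7.29×10⁻⁵ × sin 60° = 1.26×10⁻⁴ s⁻¹
Height gradient: |∂Z/∂n| = 120 m / 430000 m = 2.79×10⁻⁴
On a pressure surface, geostrophic balance gives V_g = (g/f)|∂Z/∂n|:
V_g = 9.81 × 2.79×10⁻⁴ / 1.26×10⁻⁴ = 21.7 m/s
Converting: 21.7 m/s × 1.944 = 42 knots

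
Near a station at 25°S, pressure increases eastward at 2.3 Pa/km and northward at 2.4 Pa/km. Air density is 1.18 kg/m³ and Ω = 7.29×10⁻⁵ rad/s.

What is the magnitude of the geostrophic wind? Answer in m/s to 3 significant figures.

Coriolis parameter at 25°S:
f = 2Ω sin φ = 2 × 7.29×10⁻⁵ × sin 25° = 6.16×10⁻⁵ s⁻¹
In the Southern Hemisphere f is negative: f = −6.16×10⁻⁵ s⁻¹.
Component geostrophic relations (x east, y north):
u_g = −(1/(fρ)) ∂P/∂y,  v_g = (1/(fρ)) ∂P/∂x
u_g = −(2.4×10⁻³)/(−6.16×10⁻⁵ × 1.18) = 33.0 m/s;  v_g = (2.3×10⁻³)/(−6.16×10⁻⁵ × 1.18) = −31.6 m/s
|V_g| = √(u_g² + v_g²) = 45.7 m/s

45.7 m/s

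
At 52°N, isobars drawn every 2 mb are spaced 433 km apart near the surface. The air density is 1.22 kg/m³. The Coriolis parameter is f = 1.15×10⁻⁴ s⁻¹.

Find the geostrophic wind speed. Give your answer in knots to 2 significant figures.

Pressure gradient: |∂P/∂n| = 200 Pa / 433000 m = 4.62×10⁻⁴ Pa/m
Geostrophic balance (pressure-gradient force = Coriolis force):
V_g = (1/(fρ)) |∂P/∂n| = 4.62×10⁻⁴ / (1.15×10⁻⁴ × 1.22) = 3.29 m/s
Converting: 3.29 m/s × 1.944 = 6.4 knots

6.4 knots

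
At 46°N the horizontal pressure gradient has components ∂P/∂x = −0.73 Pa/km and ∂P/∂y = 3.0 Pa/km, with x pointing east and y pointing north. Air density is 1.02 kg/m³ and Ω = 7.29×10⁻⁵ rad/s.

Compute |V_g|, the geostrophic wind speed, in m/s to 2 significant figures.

29 m/s

Coriolis parameter at 46°N:
f = 2Ω sin φ = 2 × 7.29×10⁻⁵ × sin 46° = 1.05×10⁻⁴ s⁻¹
Component geostrophic relations (x east, y north):
u_g = −(1/(fρ)) ∂P/∂y,  v_g = (1/(fρ)) ∂P/∂x
u_g = −(3.0×10⁻³)/(1.05×10⁻⁴ × 1.02) = −28.0 m/s;  v_g = (−0.73×10⁻³)/(1.05×10⁻⁴ × 1.02) = −6.82 m/s
|V_g| = √(u_g² + v_g²) = 28.9 m/s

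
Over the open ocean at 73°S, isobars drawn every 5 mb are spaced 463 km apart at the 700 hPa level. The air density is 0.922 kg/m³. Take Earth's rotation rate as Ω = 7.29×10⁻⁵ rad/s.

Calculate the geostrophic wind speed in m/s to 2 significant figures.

Coriolis parameter at 73°S:
f = 2Ω sin φ = 2 × 7.29×10⁻⁵ × sin 73° = 1.39×10⁻⁴ s⁻¹
Pressure gradient: |∂P/∂n| = 500 Pa / 463000 m = 1.08×10⁻³ Pa/m
Geostrophic balance (pressure-gradient force = Coriolis force):
V_g = (1/(fρ)) |∂P/∂n| = 1.08×10⁻³ / (1.39×10⁻⁴ × 0.922) = 8.40 m/s

8.4 m/s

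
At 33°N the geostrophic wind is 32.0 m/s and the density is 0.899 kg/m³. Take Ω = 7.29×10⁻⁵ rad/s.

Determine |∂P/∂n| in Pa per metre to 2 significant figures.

2.3×10⁻³ Pa/m

Coriolis parameter at 33°N:
f = 2Ω sin φ = 2 × 7.29×10⁻⁵ × sin 33° = 7.94×10⁻⁵ s⁻¹
Geostrophic balance rearranged: |∂P/∂n| = f ρ V_g
|∂P/∂n| = 7.94×10⁻⁵ × 0.899 × 32.0 = 2.28×10⁻³ Pa/m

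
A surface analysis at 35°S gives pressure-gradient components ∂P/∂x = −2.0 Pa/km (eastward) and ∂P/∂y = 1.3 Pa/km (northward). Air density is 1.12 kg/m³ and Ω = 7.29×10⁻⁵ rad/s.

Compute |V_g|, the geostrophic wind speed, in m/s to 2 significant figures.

Coriolis parameter at 35°S:
f = 2Ω sin φ = 2 × 7.29×10⁻⁵ × sin 35° = 8.36×10⁻⁵ s⁻¹
In the Southern Hemisphere f is negative: f = −8.36×10⁻⁵ s⁻¹.
Component geostrophic relations (x east, y north):
u_g = −(1/(fρ)) ∂P/∂y,  v_g = (1/(fρ)) ∂P/∂x
u_g = −(1.3×10⁻³)/(−8.36×10⁻⁵ × 1.12) = 13.9 m/s;  v_g = (−2.0×10⁻³)/(−8.36×10⁻⁵ × 1.12) = 21.4 m/s
|V_g| = √(u_g² + v_g²) = 25.5 m/s

25 m/s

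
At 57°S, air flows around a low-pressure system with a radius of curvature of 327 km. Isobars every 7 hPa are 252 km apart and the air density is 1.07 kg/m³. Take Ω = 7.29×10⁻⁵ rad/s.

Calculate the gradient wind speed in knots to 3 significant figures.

29.8 knots

Coriolis parameter at 57°S:
f = 2Ω sin φ = 2 × 7.29×10⁻⁵ × sin 57° = 1.22×10⁻⁴ s⁻¹
Pressure gradient: |∂P/∂n| = 700 Pa / 252000 m = 2.78×10⁻³ Pa/m
Geostrophic speed: V_g = |∂P/∂n|/(fρ) = 2.78×10⁻³/(1.22×10⁻⁴ × 1.07) = 21.2 m/s
Around a low, centrifugal force acts outward with Coriolis, so pressure-gradient force balances both:
(1/ρ)|∂P/∂n| = fV + V²/R  →  V² + fR·V − fR·V_g = 0
With fR = 1.22×10⁻⁴ × 327×10³ m = 40.0 m/s:
V = [−fR + √((fR)² + 4 fR V_g)]/2 = [−40.0 + √(40.0² + 4×40.0×21.2)]/2 = 15.3 m/s
Subgeostrophic (V < V_g = 21.2 m/s), as expected around a low.
Converting: 15.3 m/s × 1.944 = 29.8 knots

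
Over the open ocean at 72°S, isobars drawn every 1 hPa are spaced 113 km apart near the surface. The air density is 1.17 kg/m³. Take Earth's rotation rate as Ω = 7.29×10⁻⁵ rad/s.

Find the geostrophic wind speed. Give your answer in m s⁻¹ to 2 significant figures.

5.5 m s⁻¹

Coriolis parameter at 72°S:
f = 2Ω sin φ = 2 × 7.29×10⁻⁵ × sin 72° = 1.39×10⁻⁴ s⁻¹
Pressure gradient: |∂P/∂n| = 100 Pa / 113000 m = 8.85×10⁻⁴ Pa/m
Geostrophic balance (pressure-gradient force = Coriolis force):
V_g = (1/(fρ)) |∂P/∂n| = 8.85×10⁻⁴ / (1.39×10⁻⁴ × 1.17) = 5.45 m/s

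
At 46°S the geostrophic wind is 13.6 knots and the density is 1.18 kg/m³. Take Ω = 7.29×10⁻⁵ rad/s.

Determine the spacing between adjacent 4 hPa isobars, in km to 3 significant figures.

462 km

Coriolis parameter at 46°S:
f = 2Ω sin φ = 2 × 7.29×10⁻⁵ × sin 46° = 1.05×10⁻⁴ s⁻¹
Wind speed in SI: 13.6 knots = 7.00 m/s
Geostrophic balance rearranged: |∂P/∂n| = f ρ V_g
|∂P/∂n| = 1.05×10⁻⁴ × 1.18 × 7.00 = 8.66×10⁻⁴ Pa/m
Isobar spacing: Δn = ΔP/|∂P/∂n| = 400 Pa / 8.66×10⁻⁴ Pa/m = 461965 m ≈ 462 km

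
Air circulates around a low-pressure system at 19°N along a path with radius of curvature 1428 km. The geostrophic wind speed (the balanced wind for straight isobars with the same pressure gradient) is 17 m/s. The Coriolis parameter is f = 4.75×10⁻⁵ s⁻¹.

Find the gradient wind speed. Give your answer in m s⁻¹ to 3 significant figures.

Around a low, centrifugal force acts outward with Coriolis, so pressure-gradient force balances both:
(1/ρ)|∂P/∂n| = fV + V²/R  →  V² + fR·V − fR·V_g = 0
With fR = 4.75×10⁻⁵ × 1428×10³ m = 67.8 m/s:
V = [−fR + √((fR)² + 4 fR V_g)]/2 = [−67.8 + √(67.8² + 4×67.8×17)]/2 = 14.1 m/s
Subgeostrophic (V < V_g = 17 m/s), as expected around a low.

14.1 m s⁻¹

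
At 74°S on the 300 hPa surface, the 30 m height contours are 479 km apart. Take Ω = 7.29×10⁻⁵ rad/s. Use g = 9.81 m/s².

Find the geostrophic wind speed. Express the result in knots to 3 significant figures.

8.52 knots

Coriolis parameter at 74°S:
f = 2Ω sin φ = 2 × 7.29×10⁻⁵ × sin 74° = 1.40×10⁻⁴ s⁻¹
Height gradient: |∂Z/∂n| = 30 m / 479000 m = 6.26×10⁻⁵
On a pressure surface, geostrophic balance gives V_g = (g/f)|∂Z/∂n|:
V_g = 9.81 × 6.26×10⁻⁵ / 1.40×10⁻⁴ = 4.38 m/s
Converting: 4.38 m/s × 1.944 = 8.52 knots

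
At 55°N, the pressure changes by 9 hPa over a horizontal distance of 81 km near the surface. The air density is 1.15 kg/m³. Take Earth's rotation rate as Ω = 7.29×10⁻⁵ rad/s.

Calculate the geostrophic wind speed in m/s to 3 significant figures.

Coriolis parameter at 55°N:
f = 2Ω sin φ = 2 × 7.29×10⁻⁵ × sin 55° = 1.19×10⁻⁴ s⁻¹
Pressure gradient: |∂P/∂n| = 900 Pa / 81000 m = 1.11×10⁻² Pa/m
Geostrophic balance (pressure-gradient force = Coriolis force):
V_g = (1/(fρ)) |∂P/∂n| = 1.11×10⁻² / (1.19×10⁻⁴ × 1.15) = 80.9 m/s

80.9 m/s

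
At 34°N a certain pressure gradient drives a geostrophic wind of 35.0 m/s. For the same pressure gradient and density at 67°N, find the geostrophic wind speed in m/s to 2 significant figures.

With the same pressure gradient and density, V_g ∝ 1/f ∝ 1/sin φ.
V₂ = V₁ · sin φ₁ / sin φ₂ = 35.0 × sin 34° / sin 67°
V₂ = 35.0 × 0.5592/0.9205 = 21 m/s

21 m/s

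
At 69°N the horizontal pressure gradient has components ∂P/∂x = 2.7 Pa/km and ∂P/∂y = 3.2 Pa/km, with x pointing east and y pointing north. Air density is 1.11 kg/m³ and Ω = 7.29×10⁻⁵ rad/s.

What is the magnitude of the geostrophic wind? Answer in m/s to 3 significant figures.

Coriolis parameter at 69°N:
f = 2Ω sin φ = 2 × 7.29×10⁻⁵ × sin 69° = 1.36×10⁻⁴ s⁻¹
Component geostrophic relations (x east, y north):
u_g = −(1/(fρ)) ∂P/∂y,  v_g = (1/(fρ)) ∂P/∂x
u_g = −(3.2×10⁻³)/(1.36×10⁻⁴ × 1.11) = −21.2 m/s;  v_g = (2.7×10⁻³)/(1.36×10⁻⁴ × 1.11) = 17.9 m/s
|V_g| = √(u_g² + v_g²) = 27.7 m/s

27.7 m/s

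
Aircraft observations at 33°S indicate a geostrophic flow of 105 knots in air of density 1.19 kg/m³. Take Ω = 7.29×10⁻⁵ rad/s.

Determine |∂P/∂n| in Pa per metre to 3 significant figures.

Coriolis parameter at 33°S:
f = 2Ω sin φ = 2 × 7.29×10⁻⁵ × sin 33° = 7.94×10⁻⁵ s⁻¹
Wind speed in SI: 105 knots = 54.0 m/s
Geostrophic balance rearranged: |∂P/∂n| = f ρ V_g
|∂P/∂n| = 7.94×10⁻⁵ × 1.19 × 54.0 = 5.10×10⁻³ Pa/m

5.10×10⁻³ Pa/m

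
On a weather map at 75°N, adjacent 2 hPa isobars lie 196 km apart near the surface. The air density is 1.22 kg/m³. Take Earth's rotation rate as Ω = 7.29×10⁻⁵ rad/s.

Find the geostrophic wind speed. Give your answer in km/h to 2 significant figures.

21 km/h

Coriolis parameter at 75°N:
f = 2Ω sin φ = 2 × 7.29×10⁻⁵ × sin 75° = 1.41×10⁻⁴ s⁻¹
Pressure gradient: |∂P/∂n| = 200 Pa / 196000 m = 1.02×10⁻³ Pa/m
Geostrophic balance (pressure-gradient force = Coriolis force):
V_g = (1/(fρ)) |∂P/∂n| = 1.02×10⁻³ / (1.41×10⁻⁴ × 1.22) = 5.94 m/s
Converting: 5.94 m/s × 3.6 = 21 km/h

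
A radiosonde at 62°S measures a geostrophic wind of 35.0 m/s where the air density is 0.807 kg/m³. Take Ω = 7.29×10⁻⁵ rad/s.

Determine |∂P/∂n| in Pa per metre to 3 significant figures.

Coriolis parameter at 62°S:
f = 2Ω sin φ = 2 × 7.29×10⁻⁵ × sin 62° = 1.29×10⁻⁴ s⁻¹
Geostrophic balance rearranged: |∂P/∂n| = f ρ V_g
|∂P/∂n| = 1.29×10⁻⁴ × 0.807 × 35.0 = 3.64×10⁻³ Pa/m

3.64×10⁻³ Pa/m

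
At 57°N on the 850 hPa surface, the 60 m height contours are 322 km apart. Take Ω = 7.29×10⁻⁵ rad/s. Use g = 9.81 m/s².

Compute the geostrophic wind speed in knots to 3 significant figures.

Coriolis parameter at 57°N:
f = 2Ω sin φ = 2 × 7.29×10⁻⁵ × sin 57° = 1.22×10⁻⁴ s⁻¹
Height gradient: |∂Z/∂n| = 60 m / 322000 m = 1.86×10⁻⁴
On a pressure surface, geostrophic balance gives V_g = (g/f)|∂Z/∂n|:
V_g = 9.81 × 1.86×10⁻⁴ / 1.22×10⁻⁴ = 14.9 m/s
Converting: 14.9 m/s × 1.944 = 29.1 knots

29.1 knots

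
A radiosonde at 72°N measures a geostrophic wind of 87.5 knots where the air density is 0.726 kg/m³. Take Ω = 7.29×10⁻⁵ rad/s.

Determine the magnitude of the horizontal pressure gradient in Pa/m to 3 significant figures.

4.53×10⁻³ Pa/m

Coriolis parameter at 72°N:
f = 2Ω sin φ = 2 × 7.29×10⁻⁵ × sin 72° = 1.39×10⁻⁴ s⁻¹
Wind speed in SI: 87.5 knots = 45.0 m/s
Geostrophic balance rearranged: |∂P/∂n| = f ρ V_g
|∂P/∂n| = 1.39×10⁻⁴ × 0.726 × 45.0 = 4.53×10⁻³ Pa/m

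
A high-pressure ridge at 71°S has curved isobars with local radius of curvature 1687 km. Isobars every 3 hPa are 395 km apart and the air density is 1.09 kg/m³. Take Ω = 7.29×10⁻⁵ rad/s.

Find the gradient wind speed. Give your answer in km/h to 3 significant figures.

18.6 km/h

Coriolis parameter at 71°S:
f = 2Ω sin φ = 2 × 7.29×10⁻⁵ × sin 71° = 1.38×10⁻⁴ s⁻¹
Pressure gradient: |∂P/∂n| = 300 Pa / 395000 m = 7.59×10⁻⁴ Pa/m
Geostrophic speed: V_g = |∂P/∂n|/(fρ) = 7.59×10⁻⁴/(1.38×10⁻⁴ × 1.09) = 5.05 m/s
Around a high, pressure-gradient force acts outward with centrifugal, so Coriolis balances both:
fV = (1/ρ)|∂P/∂n| + V²/R  →  V² − fR·V + fR·V_g = 0
With fR = 1.38×10⁻⁴ × 1687×10³ m = 233 m/s:
V = [fR − √((fR)² − 4 fR V_g)]/2 = [233 − √(233² − 4×233×5.05)]/2 = 5.17 m/s
Supergeostrophic (V > V_g = 5.05 m/s), as expected around a high.
Converting: 5.17 m/s × 3.6 = 18.6 km/h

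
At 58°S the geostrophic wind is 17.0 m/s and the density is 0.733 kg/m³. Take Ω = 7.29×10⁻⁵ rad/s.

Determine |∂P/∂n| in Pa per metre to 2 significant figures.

Coriolis parameter at 58°S:
f = 2Ω sin φ = 2 × 7.29×10⁻⁵ × sin 58° = 1.24×10⁻⁴ s⁻¹
Geostrophic balance rearranged: |∂P/∂n| = f ρ V_g
|∂P/∂n| = 1.24×10⁻⁴ × 0.733 × 17.0 = 1.54×10⁻³ Pa/m

1.5×10⁻³ Pa/m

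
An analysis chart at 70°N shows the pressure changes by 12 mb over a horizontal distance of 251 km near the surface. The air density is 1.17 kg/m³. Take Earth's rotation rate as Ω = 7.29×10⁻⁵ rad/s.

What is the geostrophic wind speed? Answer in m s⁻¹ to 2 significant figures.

30 m s⁻¹

Coriolis parameter at 70°N:
f = 2Ω sin φ = 2 × 7.29×10⁻⁵ × sin 70° = 1.37×10⁻⁴ s⁻¹
Pressure gradient: |∂P/∂n| = 1200 Pa / 251000 m = 4.78×10⁻³ Pa/m
Geostrophic balance (pressure-gradient force = Coriolis force):
V_g = (1/(fρ)) |∂P/∂n| = 4.78×10⁻³ / (1.37×10⁻⁴ × 1.17) = 29.8 m/s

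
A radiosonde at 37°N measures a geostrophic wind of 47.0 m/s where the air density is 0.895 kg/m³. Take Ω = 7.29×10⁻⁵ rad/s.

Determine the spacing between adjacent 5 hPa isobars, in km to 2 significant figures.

Coriolis parameter at 37°N:
f = 2Ω sin φ = 2 × 7.29×10⁻⁵ × sin 37° = 8.77×10⁻⁵ s⁻¹
Geostrophic balance rearranged: |∂P/∂n| = f ρ V_g
|∂P/∂n| = 8.77×10⁻⁵ × 0.895 × 47.0 = 3.69×10⁻³ Pa/m
Isobar spacing: Δn = ΔP/|∂P/∂n| = 500 Pa / 3.69×10⁻³ Pa/m = 135465 m ≈ 140 km

140 km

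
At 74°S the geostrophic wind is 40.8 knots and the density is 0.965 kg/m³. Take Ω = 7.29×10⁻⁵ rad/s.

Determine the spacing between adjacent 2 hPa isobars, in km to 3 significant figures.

Coriolis parameter at 74°S:
f = 2Ω sin φ = 2 × 7.29×10⁻⁵ × sin 74° = 1.40×10⁻⁴ s⁻¹
Wind speed in SI: 40.8 knots = 21.0 m/s
Geostrophic balance rearranged: |∂P/∂n| = f ρ V_g
|∂P/∂n| = 1.40×10⁻⁴ × 0.965 × 21.0 = 2.84×10⁻³ Pa/m
Isobar spacing: Δn = ΔP/|∂P/∂n| = 200 Pa / 2.84×10⁻³ Pa/m = 70454 m ≈ 70.5 km

70.5 km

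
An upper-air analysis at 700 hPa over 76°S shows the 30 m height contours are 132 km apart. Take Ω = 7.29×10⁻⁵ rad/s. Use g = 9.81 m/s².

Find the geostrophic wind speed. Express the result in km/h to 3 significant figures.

56.7 km/h

Coriolis parameter at 76°S:
f = 2Ω sin φ = 2 × 7.29×10⁻⁵ × sin 76° = 1.41×10⁻⁴ s⁻¹
Height gradient: |∂Z/∂n| = 30 m / 132000 m = 2.27×10⁻⁴
On a pressure surface, geostrophic balance gives V_g = (g/f)|∂Z/∂n|:
V_g = 9.81 × 2.27×10⁻⁴ / 1.41×10⁻⁴ = 15.8 m/s
Converting: 15.8 m/s × 3.6 = 56.7 km/h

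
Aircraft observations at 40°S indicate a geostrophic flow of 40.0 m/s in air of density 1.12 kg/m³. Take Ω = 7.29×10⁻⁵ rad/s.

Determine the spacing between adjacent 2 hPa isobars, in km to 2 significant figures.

48 km

Coriolis parameter at 40°S:
f = 2Ω sin φ = 2 × 7.29×10⁻⁵ × sin 40° = 9.37×10⁻⁵ s⁻¹
Geostrophic balance rearranged: |∂P/∂n| = f ρ V_g
|∂P/∂n| = 9.37×10⁻⁵ × 1.12 × 40.0 = 4.20×10⁻³ Pa/m
Isobar spacing: Δn = ΔP/|∂P/∂n| = 200 Pa / 4.20×10⁻³ Pa/m = 47635 m ≈ 48 km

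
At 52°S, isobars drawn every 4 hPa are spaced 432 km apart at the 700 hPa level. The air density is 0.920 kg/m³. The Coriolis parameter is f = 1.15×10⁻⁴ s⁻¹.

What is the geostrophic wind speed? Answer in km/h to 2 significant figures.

32 km/h

Pressure gradient: |∂P/∂n| = 400 Pa / 432000 m = 9.26×10⁻⁴ Pa/m
Geostrophic balance (pressure-gradient force = Coriolis force):
V_g = (1/(fρ)) |∂P/∂n| = 9.26×10⁻⁴ / (1.15×10⁻⁴ × 0.920) = 8.75 m/s
Converting: 8.75 m/s × 3.6 = 32 km/h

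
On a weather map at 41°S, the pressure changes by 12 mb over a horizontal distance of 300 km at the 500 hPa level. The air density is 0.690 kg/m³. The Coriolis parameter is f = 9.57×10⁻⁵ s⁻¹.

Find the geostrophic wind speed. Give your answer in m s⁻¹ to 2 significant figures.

61 m s⁻¹

Pressure gradient: |∂P/∂n| = 1200 Pa / 300000 m = 4.00×10⁻³ Pa/m
Geostrophic balance (pressure-gradient force = Coriolis force):
V_g = (1/(fρ)) |∂P/∂n| = 4.00×10⁻³ / (9.57×10⁻⁵ × 0.690) = 60.6 m/s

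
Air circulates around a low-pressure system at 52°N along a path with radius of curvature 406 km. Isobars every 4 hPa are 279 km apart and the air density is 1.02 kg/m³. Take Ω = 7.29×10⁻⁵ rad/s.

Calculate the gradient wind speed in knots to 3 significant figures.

Coriolis parameter at 52°N:
f = 2Ω sin φ = 2 × 7.29×10⁻⁵ × sin 52° = 1.15×10⁻⁴ s⁻¹
Pressure gradient: |∂P/∂n| = 400 Pa / 279000 m = 1.43×10⁻³ Pa/m
Geostrophic speed: V_g = |∂P/∂n|/(fρ) = 1.43×10⁻³/(1.15×10⁻⁴ × 1.02) = 12.2 m/s
Around a low, centrifugal force acts outward with Coriolis, so pressure-gradient force balances both:
(1/ρ)|∂P/∂n| = fV + V²/R  →  V² + fR·V − fR·V_g = 0
With fR = 1.15×10⁻⁴ × 406×10³ m = 46.6 m/s:
V = [−fR + √((fR)² + 4 fR V_g)]/2 = [−46.6 + √(46.6² + 4×46.6×12.2)]/2 = 10.1 m/s
Subgeostrophic (V < V_g = 12.2 m/s), as expected around a low.
Converting: 10.1 m/s × 1.944 = 19.6 knots

19.6 knots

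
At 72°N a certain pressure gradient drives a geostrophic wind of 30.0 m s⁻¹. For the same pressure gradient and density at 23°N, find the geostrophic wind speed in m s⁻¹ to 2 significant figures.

With the same pressure gradient and density, V_g ∝ 1/f ∝ 1/sin φ.
V₂ = V₁ · sin φ₁ / sin φ₂ = 30.0 × sin 72° / sin 23°
V₂ = 30.0 × 0.9511/0.3907 = 73 m s⁻¹

73 m s⁻¹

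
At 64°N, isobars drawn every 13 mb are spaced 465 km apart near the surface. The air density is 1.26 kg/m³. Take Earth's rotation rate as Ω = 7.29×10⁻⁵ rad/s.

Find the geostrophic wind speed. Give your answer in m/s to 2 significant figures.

17 m/s

Coriolis parameter at 64°N:
f = 2Ω sin φ = 2 × 7.29×10⁻⁵ × sin 64° = 1.31×10⁻⁴ s⁻¹
Pressure gradient: |∂P/∂n| = 1300 Pa / 465000 m = 2.80×10⁻³ Pa/m
Geostrophic balance (pressure-gradient force = Coriolis force):
V_g = (1/(fρ)) |∂P/∂n| = 2.80×10⁻³ / (1.31×10⁻⁴ × 1.26) = 16.9 m/s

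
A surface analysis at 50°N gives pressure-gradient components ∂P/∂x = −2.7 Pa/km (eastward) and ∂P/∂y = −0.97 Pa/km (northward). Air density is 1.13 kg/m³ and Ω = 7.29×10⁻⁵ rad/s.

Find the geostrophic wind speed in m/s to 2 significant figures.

Coriolis parameter at 50°N:
f = 2Ω sin φ = 2 × 7.29×10⁻⁵ × sin 50° = 1.12×10⁻⁴ s⁻¹
Component geostrophic relations (x east, y north):
u_g = −(1/(fρ)) ∂P/∂y,  v_g = (1/(fρ)) ∂P/∂x
u_g = −(−0.97×10⁻³)/(1.12×10⁻⁴ × 1.13) = 7.69 m/s;  v_g = (−2.7×10⁻³)/(1.12×10⁻⁴ × 1.13) = −21.4 m/s
|V_g| = √(u_g² + v_g²) = 22.7 m/s

23 m/s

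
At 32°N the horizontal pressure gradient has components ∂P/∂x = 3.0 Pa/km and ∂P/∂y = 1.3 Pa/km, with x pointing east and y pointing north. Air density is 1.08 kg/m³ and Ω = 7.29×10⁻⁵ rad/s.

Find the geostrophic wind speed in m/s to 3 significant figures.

39.2 m/s

Coriolis parameter at 32°N:
f = 2Ω sin φ = 2 × 7.29×10⁻⁵ × sin 32° = 7.73×10⁻⁵ s⁻¹
Component geostrophic relations (x east, y north):
u_g = −(1/(fρ)) ∂P/∂y,  v_g = (1/(fρ)) ∂P/∂x
u_g = −(1.3×10⁻³)/(7.73×10⁻⁵ × 1.08) = −15.6 m/s;  v_g = (3.0×10⁻³)/(7.73×10⁻⁵ × 1.08) = 36.0 m/s
|V_g| = √(u_g² + v_g²) = 39.2 m/s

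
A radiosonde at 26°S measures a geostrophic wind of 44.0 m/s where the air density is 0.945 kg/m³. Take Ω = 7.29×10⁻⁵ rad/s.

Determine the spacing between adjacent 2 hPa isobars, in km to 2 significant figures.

Coriolis parameter at 26°S:
f = 2Ω sin φ = 2 × 7.29×10⁻⁵ × sin 26° = 6.39×10⁻⁵ s⁻¹
Geostrophic balance rearranged: |∂P/∂n| = f ρ V_g
|∂P/∂n| = 6.39×10⁻⁵ × 0.945 × 44.0 = 2.66×10⁻³ Pa/m
Isobar spacing: Δn = ΔP/|∂P/∂n| = 200 Pa / 2.66×10⁻³ Pa/m = 75257 m ≈ 75 km

75 km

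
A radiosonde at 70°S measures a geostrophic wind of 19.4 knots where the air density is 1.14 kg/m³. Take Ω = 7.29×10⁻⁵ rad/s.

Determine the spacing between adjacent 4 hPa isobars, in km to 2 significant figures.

Coriolis parameter at 70°S:
f = 2Ω sin φ = 2 × 7.29×10⁻⁵ × sin 70° = 1.37×10⁻⁴ s⁻¹
Wind speed in SI: 19.4 knots = 9.98 m/s
Geostrophic balance rearranged: |∂P/∂n| = f ρ V_g
|∂P/∂n| = 1.37×10⁻⁴ × 1.14 × 9.98 = 1.56×10⁻³ Pa/m
Isobar spacing: Δn = ΔP/|∂P/∂n| = 400 Pa / 1.56×10⁻³ Pa/m = 256609 m ≈ 260 km

260 km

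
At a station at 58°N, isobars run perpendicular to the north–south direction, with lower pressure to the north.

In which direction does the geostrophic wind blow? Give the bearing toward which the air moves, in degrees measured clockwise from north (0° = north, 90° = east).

090°

The pressure-gradient force points toward the north (bearing 000°).
Geostrophic balance: in the Northern Hemisphere the Coriolis force deflects motion to the right, so the geostrophic wind blows 90° to the right of the pressure-gradient force (low pressure on the left).
Rotating 000° by 90° clockwise gives 090° — the wind blows toward the east.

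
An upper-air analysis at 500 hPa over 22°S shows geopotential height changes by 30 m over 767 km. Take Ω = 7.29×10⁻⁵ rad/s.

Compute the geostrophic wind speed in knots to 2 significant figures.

14 knots

Coriolis parameter at 22°S:
f = 2Ω sin φ = 2 × 7.29×10⁻⁵ × sin 22° = 5.46×10⁻⁵ s⁻¹
Height gradient: |∂Z/∂n| = 30 m / 767000 m = 3.91×10⁻⁵
On a pressure surface, geostrophic balance gives V_g = (g/f)|∂Z/∂n|:
V_g = 9.81 × 3.91×10⁻⁵ / 5.46×10⁻⁵ = 7.03 m/s
Converting: 7.03 m/s × 1.944 = 14 knots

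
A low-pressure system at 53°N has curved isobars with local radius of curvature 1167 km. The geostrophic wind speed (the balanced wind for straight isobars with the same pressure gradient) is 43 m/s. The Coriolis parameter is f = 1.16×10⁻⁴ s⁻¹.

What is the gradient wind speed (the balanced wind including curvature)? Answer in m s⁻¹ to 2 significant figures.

Around a low, centrifugal force acts outward with Coriolis, so pressure-gradient force balances both:
(1/ρ)|∂P/∂n| = fV + V²/R  →  V² + fR·V − fR·V_g = 0
With fR = 1.16×10⁻⁴ × 1167×10³ m = 135 m/s:
V = [−fR + √((fR)² + 4 fR V_g)]/2 = [−135 + √(135² + 4×135×43)]/2 = 34.3 m/s
Subgeostrophic (V < V_g = 43 m/s), as expected around a low.

34 m s⁻¹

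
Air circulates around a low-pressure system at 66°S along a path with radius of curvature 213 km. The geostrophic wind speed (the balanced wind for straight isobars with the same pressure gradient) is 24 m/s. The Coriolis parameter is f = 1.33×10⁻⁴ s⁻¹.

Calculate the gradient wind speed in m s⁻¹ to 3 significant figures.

15.5 m s⁻¹

Around a low, centrifugal force acts outward with Coriolis, so pressure-gradient force balances both:
(1/ρ)|∂P/∂n| = fV + V²/R  →  V² + fR·V − fR·V_g = 0
With fR = 1.33×10⁻⁴ × 213×10³ m = 28.3 m/s:
V = [−fR + √((fR)² + 4 fR V_g)]/2 = [−28.3 + √(28.3² + 4×28.3×24)]/2 = 15.5 m/s
Subgeostrophic (V < V_g = 24 m/s), as expected around a low.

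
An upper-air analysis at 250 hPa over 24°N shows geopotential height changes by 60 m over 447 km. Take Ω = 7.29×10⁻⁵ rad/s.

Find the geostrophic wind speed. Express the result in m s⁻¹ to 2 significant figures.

Coriolis parameter at 24°N:
f = 2Ω sin φ = 2 × 7.29×10⁻⁵ × sin 24° = 5.93×10⁻⁵ s⁻¹
Height gradient: |∂Z/∂n| = 60 m / 447000 m = 1.34×10⁻⁴
On a pressure surface, geostrophic balance gives V_g = (g/f)|∂Z/∂n|:
V_g = 9.81 × 1.34×10⁻⁴ / 5.93×10⁻⁵ = 22.2 m/s

22 m s⁻¹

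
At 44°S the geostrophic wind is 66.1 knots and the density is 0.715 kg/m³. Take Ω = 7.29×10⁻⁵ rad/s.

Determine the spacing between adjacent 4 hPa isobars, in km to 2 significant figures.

160 km

Coriolis parameter at 44°S:
f = 2Ω sin φ = 2 × 7.29×10⁻⁵ × sin 44° = 1.01×10⁻⁴ s⁻¹
Wind speed in SI: 66.1 knots = 34.0 m/s
Geostrophic balance rearranged: |∂P/∂n| = f ρ V_g
|∂P/∂n| = 1.01×10⁻⁴ × 0.715 × 34.0 = 2.46×10⁻³ Pa/m
Isobar spacing: Δn = ΔP/|∂P/∂n| = 400 Pa / 2.46×10⁻³ Pa/m = 162437 m ≈ 160 km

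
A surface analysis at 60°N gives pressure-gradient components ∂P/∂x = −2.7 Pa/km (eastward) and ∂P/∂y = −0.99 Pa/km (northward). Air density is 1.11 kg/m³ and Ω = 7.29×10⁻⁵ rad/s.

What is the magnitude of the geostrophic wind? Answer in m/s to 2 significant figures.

Coriolis parameter at 60°N:
f = 2Ω sin φ = 2 × 7.29×10⁻⁵ × sin 60° = 1.26×10⁻⁴ s⁻¹
Component geostrophic relations (x east, y north):
u_g = −(1/(fρ)) ∂P/∂y,  v_g = (1/(fρ)) ∂P/∂x
u_g = −(−0.99×10⁻³)/(1.26×10⁻⁴ × 1.11) = 7.06 m/s;  v_g = (−2.7×10⁻³)/(1.26×10⁻⁴ × 1.11) = −19.3 m/s
|V_g| = √(u_g² + v_g²) = 20.5 m/s

21 m/s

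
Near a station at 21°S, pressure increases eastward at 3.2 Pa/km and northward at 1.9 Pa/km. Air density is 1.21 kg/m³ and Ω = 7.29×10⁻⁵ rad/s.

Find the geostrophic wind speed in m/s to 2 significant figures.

Coriolis parameter at 21°S:
f = 2Ω sin φ = 2 × 7.29×10⁻⁵ × sin 21° = 5.23×10⁻⁵ s⁻¹
In the Southern Hemisphere f is negative: f = −5.23×10⁻⁵ s⁻¹.
Component geostrophic relations (x east, y north):
u_g = −(1/(fρ)) ∂P/∂y,  v_g = (1/(fρ)) ∂P/∂x
u_g = −(1.9×10⁻³)/(−5.23×10⁻⁵ × 1.21) = 30.1 m/s;  v_g = (3.2×10⁻³)/(−5.23×10⁻⁵ × 1.21) = −50.6 m/s
|V_g| = √(u_g² + v_g²) = 58.9 m/s

59 m/s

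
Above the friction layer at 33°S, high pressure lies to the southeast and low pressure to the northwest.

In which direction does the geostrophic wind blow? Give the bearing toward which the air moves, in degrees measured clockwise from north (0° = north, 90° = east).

225°

The pressure-gradient force points toward the northwest (bearing 315°).
Geostrophic balance: in the Southern Hemisphere the Coriolis force deflects motion to the left, so the geostrophic wind blows 90° to the left of the pressure-gradient force (low pressure on the right).
Rotating 315° by 90° counterclockwise gives 225° — the wind blows toward the southwest.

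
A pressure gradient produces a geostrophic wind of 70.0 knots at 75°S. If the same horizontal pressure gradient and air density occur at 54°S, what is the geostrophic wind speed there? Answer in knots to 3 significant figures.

83.6 knots

With the same pressure gradient and density, V_g ∝ 1/f ∝ 1/sin φ.
V₂ = V₁ · sin φ₁ / sin φ₂ = 70.0 × sin 75° / sin 54°
V₂ = 70.0 × 0.9659/0.8090 = 83.6 knots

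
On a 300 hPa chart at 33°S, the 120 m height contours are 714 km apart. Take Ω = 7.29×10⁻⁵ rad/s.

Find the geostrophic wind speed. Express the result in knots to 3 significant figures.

40.4 knots

Coriolis parameter at 33°S:
f = 2Ω sin φ = 2 × 7.29×10⁻⁵ × sin 33° = 7.94×10⁻⁵ s⁻¹
Height gradient: |∂Z/∂n| = 120 m / 714000 m = 1.68×10⁻⁴
On a pressure surface, geostrophic balance gives V_g = (g/f)|∂Z/∂n|:
V_g = 9.81 × 1.68×10⁻⁴ / 7.94×10⁻⁵ = 20.8 m/s
Converting: 20.8 m/s × 1.944 = 40.4 knots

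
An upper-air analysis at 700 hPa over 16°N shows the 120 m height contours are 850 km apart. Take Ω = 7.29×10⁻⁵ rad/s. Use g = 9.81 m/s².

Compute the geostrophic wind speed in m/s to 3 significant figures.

Coriolis parameter at 16°N:
f = 2Ω sin φ = 2 × 7.29×10⁻⁵ × sin 16° = 4.02×10⁻⁵ s⁻¹
Height gradient: |∂Z/∂n| = 120 m / 850000 m = 1.41×10⁻⁴
On a pressure surface, geostrophic balance gives V_g = (g/f)|∂Z/∂n|:
V_g = 9.81 × 1.41×10⁻⁴ / 4.02×10⁻⁵ = 34.5 m/s

34.5 m/s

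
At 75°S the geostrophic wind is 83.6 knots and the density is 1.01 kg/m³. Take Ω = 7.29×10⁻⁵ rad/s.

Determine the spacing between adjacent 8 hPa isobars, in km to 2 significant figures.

130 km

Coriolis parameter at 75°S:
f = 2Ω sin φ = 2 × 7.29×10⁻⁵ × sin 75° = 1.41×10⁻⁴ s⁻¹
Wind speed in SI: 83.6 knots = 43.0 m/s
Geostrophic balance rearranged: |∂P/∂n| = f ρ V_g
|∂P/∂n| = 1.41×10⁻⁴ × 1.01 × 43.0 = 6.12×10⁻³ Pa/m
Isobar spacing: Δn = ΔP/|∂P/∂n| = 800 Pa / 6.12×10⁻³ Pa/m = 130774 m ≈ 130 km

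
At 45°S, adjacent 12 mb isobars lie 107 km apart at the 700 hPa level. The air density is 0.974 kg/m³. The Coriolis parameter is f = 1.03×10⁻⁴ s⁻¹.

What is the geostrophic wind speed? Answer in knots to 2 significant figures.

Pressure gradient: |∂P/∂n| = 1200 Pa / 107000 m = 1.12×10⁻² Pa/m
Geostrophic balance (pressure-gradient force = Coriolis force):
V_g = (1/(fρ)) |∂P/∂n| = 1.12×10⁻² / (1.03×10⁻⁴ × 0.974) = 112 m/s
Converting: 112 m/s × 1.944 = 220 knots

220 knots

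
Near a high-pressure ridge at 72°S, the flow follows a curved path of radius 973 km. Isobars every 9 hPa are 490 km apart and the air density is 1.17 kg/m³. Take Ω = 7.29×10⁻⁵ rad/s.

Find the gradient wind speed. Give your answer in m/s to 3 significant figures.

Coriolis parameter at 72°S:
f = 2Ω sin φ = 2 × 7.29×10⁻⁵ × sin 72° = 1.39×10⁻⁴ s⁻¹
Pressure gradient: |∂P/∂n| = 900 Pa / 490000 m = 1.84×10⁻³ Pa/m
Geostrophic speed: V_g = |∂P/∂n|/(fρ) = 1.84×10⁻³/(1.39×10⁻⁴ × 1.17) = 11.3 m/s
Around a high, pressure-gradient force acts outward with centrifugal, so Coriolis balances both:
fV = (1/ρ)|∂P/∂n| + V²/R  →  V² − fR·V + fR·V_g = 0
With fR = 1.39×10⁻⁴ × 973×10³ m = 135 m/s:
V = [fR − √((fR)² − 4 fR V_g)]/2 = [135 − √(135² − 4×135×11.3)]/2 = 12.5 m/s
Supergeostrophic (V > V_g = 11.3 m/s), as expected around a high.

12.5 m/s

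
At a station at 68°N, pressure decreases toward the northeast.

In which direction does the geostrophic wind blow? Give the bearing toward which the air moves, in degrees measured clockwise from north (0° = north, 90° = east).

The pressure-gradient force points toward the northeast (bearing 045°).
Geostrophic balance: in the Northern Hemisphere the Coriolis force deflects motion to the right, so the geostrophic wind blows 90° to the right of the pressure-gradient force (low pressure on the left).
Rotating 045° by 90° clockwise gives 135° — the wind blows toward the southeast.

135°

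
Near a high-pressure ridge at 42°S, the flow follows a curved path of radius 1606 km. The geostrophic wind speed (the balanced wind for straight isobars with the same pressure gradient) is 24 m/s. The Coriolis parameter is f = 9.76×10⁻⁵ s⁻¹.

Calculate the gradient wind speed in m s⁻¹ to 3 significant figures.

Around a high, pressure-gradient force acts outward with centrifugal, so Coriolis balances both:
fV = (1/ρ)|∂P/∂n| + V²/R  →  V² − fR·V + fR·V_g = 0
With fR = 9.76×10⁻⁵ × 1606×10³ m = 157 m/s:
V = [fR − √((fR)² − 4 fR V_g)]/2 = [157 − √(157² − 4×157×24)]/2 = 29.6 m/s
Supergeostrophic (V > V_g = 24 m/s), as expected around a high.

29.6 m s⁻¹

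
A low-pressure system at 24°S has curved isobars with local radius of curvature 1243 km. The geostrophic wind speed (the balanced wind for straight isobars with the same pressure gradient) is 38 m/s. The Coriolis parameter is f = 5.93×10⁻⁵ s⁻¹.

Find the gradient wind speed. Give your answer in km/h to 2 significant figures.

Around a low, centrifugal force acts outward with Coriolis, so pressure-gradient force balances both:
(1/ρ)|∂P/∂n| = fV + V²/R  →  V² + fR·V − fR·V_g = 0
With fR = 5.93×10⁻⁵ × 1243×10³ m = 73.7 m/s:
V = [−fR + √((fR)² + 4 fR V_g)]/2 = [−73.7 + √(73.7² + 4×73.7×38)]/2 = 27.6 m/s
Subgeostrophic (V < V_g = 38 m/s), as expected around a low.
Converting: 27.6 m/s × 3.6 = 99 km/h

99 km/h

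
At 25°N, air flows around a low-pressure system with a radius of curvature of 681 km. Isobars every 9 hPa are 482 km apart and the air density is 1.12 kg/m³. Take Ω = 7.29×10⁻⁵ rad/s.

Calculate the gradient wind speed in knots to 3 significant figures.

36.4 knots

Coriolis parameter at 25°N:
f = 2Ω sin φ = 2 × 7.29×10⁻⁵ × sin 25° = 6.16×10⁻⁵ s⁻¹
Pressure gradient: |∂P/∂n| = 900 Pa / 482000 m = 1.87×10⁻³ Pa/m
Geostrophic speed: V_g = |∂P/∂n|/(fρ) = 1.87×10⁻³/(6.16×10⁻⁵ × 1.12) = 27.1 m/s
Around a low, centrifugal force acts outward with Coriolis, so pressure-gradient force balances both:
(1/ρ)|∂P/∂n| = fV + V²/R  →  V² + fR·V − fR·V_g = 0
With fR = 6.16×10⁻⁵ × 681×10³ m = 42.0 m/s:
V = [−fR + √((fR)² + 4 fR V_g)]/2 = [−42.0 + √(42.0² + 4×42.0×27.1)]/2 = 18.7 m/s
Subgeostrophic (V < V_g = 27.1 m/s), as expected around a low.
Converting: 18.7 m/s × 1.944 = 36.4 knots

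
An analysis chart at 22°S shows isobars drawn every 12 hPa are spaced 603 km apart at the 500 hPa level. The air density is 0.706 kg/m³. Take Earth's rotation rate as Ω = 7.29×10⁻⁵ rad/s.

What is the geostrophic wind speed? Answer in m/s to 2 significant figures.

Coriolis parameter at 22°S:
f = 2Ω sin φ = 2 × 7.29×10⁻⁵ × sin 22° = 5.46×10⁻⁵ s⁻¹
Pressure gradient: |∂P/∂n| = 1200 Pa / 603000 m = 1.99×10⁻³ Pa/m
Geostrophic balance (pressure-gradient force = Coriolis force):
V_g = (1/(fρ)) |∂P/∂n| = 1.99×10⁻³ / (5.46×10⁻⁵ × 0.706) = 51.6 m/s

52 m/s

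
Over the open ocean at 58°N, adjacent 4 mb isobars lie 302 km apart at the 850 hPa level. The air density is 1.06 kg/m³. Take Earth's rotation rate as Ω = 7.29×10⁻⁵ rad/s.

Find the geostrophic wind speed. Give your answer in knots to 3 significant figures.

Coriolis parameter at 58°N:
f = 2Ω sin φ = 2 × 7.29×10⁻⁵ × sin 58° = 1.24×10⁻⁴ s⁻¹
Pressure gradient: |∂P/∂n| = 400 Pa / 302000 m = 1.32×10⁻³ Pa/m
Geostrophic balance (pressure-gradient force = Coriolis force):
V_g = (1/(fρ)) |∂P/∂n| = 1.32×10⁻³ / (1.24×10⁻⁴ × 1.06) = 10.1 m/s
Converting: 10.1 m/s × 1.944 = 19.6 knots

19.6 knots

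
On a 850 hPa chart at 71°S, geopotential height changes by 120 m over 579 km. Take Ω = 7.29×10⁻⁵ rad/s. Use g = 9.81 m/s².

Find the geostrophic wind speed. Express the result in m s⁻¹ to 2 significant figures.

Coriolis parameter at 71°S:
f = 2Ω sin φ = 2 × 7.29×10⁻⁵ × sin 71° = 1.38×10⁻⁴ s⁻¹
Height gradient: |∂Z/∂n| = 120 m / 579000 m = 2.07×10⁻⁴
On a pressure surface, geostrophic balance gives V_g = (g/f)|∂Z/∂n|:
V_g = 9.81 × 2.07×10⁻⁴ / 1.38×10⁻⁴ = 14.7 m/s

15 m s⁻¹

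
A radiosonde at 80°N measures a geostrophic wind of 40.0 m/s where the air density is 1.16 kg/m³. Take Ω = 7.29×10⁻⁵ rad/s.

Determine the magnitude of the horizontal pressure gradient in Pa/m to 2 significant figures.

6.7×10⁻³ Pa/m

Coriolis parameter at 80°N:
f = 2Ω sin φ = 2 × 7.29×10⁻⁵ × sin 80° = 1.44×10⁻⁴ s⁻¹
Geostrophic balance rearranged: |∂P/∂n| = f ρ V_g
|∂P/∂n| = 1.44×10⁻⁴ × 1.16 × 40.0 = 6.66×10⁻³ Pa/m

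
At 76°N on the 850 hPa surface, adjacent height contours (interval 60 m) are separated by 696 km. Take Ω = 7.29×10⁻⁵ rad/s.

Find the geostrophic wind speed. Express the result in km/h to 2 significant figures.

22 km/h

Coriolis parameter at 76°N:
f = 2Ω sin φ = 2 × 7.29×10⁻⁵ × sin 76° = 1.41×10⁻⁴ s⁻¹
Height gradient: |∂Z/∂n| = 60 m / 696000 m = 8.62×10⁻⁵
On a pressure surface, geostrophic balance gives V_g = (g/f)|∂Z/∂n|:
V_g = 9.81 × 8.62×10⁻⁵ / 1.41×10⁻⁴ = 5.98 m/s
Converting: 5.98 m/s × 3.6 = 22 km/h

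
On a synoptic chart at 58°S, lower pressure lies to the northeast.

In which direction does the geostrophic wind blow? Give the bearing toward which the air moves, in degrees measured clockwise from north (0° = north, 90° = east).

The pressure-gradient force points toward the northeast (bearing 045°).
Geostrophic balance: in the Southern Hemisphere the Coriolis force deflects motion to the left, so the geostrophic wind blows 90° to the left of the pressure-gradient force (low pressure on the right).
Rotating 045° by 90° counterclockwise gives 315° — the wind blows toward the northwest.

315°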